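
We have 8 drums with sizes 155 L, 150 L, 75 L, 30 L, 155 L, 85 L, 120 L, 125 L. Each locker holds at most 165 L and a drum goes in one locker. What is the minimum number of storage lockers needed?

6

Total = 155 + 155 + 150 + 125 + 120 + 85 + 75 + 30 = 895 L.
Lower bound: ⌈895/165⌉ = 6 storage lockers.
A packing using 6 storage lockers:
  locker 1: 155 = 155
  locker 2: 155 = 155
  locker 3: 150 = 150
  locker 4: 125 + 30 = 155
  locker 5: 120 = 120
  locker 6: 85 + 75 = 160
This matches the lower bound, so 6 is optimal.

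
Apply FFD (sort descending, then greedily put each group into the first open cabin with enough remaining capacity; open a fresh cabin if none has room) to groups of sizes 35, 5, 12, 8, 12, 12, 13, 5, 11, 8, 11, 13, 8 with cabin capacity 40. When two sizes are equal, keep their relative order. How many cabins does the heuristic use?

Sorted descending: 35, 13, 13, 12, 12, 12, 11, 11, 8, 8, 8, 5, 5.
  35 → cabin 1 (new)  [load 35/40]
  13 → cabin 2 (new)  [load 13/40]
  13 → cabin 2  [load 26/40]
  12 → cabin 2  [load 38/40]
  12 → cabin 3 (new)  [load 12/40]
  12 → cabin 3  [load 24/40]
  11 → cabin 3  [load 35/40]
  11 → cabin 4 (new)  [load 11/40]
  8 → cabin 4  [load 19/40]
  8 → cabin 4  [load 27/40]
  8 → cabin 4  [load 35/40]
  5 → cabin 1  [load 40/40]
  5 → cabin 3  [load 40/40]
4 cabins opened.

4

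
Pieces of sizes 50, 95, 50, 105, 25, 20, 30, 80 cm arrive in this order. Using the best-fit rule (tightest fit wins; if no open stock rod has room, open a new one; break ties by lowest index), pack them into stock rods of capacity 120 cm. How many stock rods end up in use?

  50 → stock rod 1 (new)  [load 50/120]
  95 → stock rod 2 (new)  [load 95/120]
  50 → stock rod 1  [load 100/120]
  105 → stock rod 3 (new)  [load 105/120]
  25 → stock rod 2  [load 120/120]
  20 → stock rod 1  [load 120/120]
  30 → stock rod 4 (new)  [load 30/120]
  80 → stock rod 4  [load 110/120]
4 stock rods opened.

4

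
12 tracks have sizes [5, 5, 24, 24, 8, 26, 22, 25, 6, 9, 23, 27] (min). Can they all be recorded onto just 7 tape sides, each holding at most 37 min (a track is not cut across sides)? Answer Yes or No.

A valid assignment using 7 tape sides:
  side 1: 27 + 9 = 36
  side 2: 26 + 8 = 34
  side 3: 25 + 6 + 5 = 36
  side 4: 24 + 5 = 29
  side 5: 24 = 24
  side 6: 23 = 23
  side 7: 22 = 22
Every load is within 37 min, so 7 tape sides suffice.

Yes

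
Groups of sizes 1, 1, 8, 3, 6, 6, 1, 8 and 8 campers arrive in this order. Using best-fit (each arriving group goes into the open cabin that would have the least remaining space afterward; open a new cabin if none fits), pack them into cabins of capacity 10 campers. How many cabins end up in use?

5

  1 → cabin 1 (new)  [load 1/10]
  1 → cabin 1  [load 2/10]
  8 → cabin 1  [load 10/10]
  3 → cabin 2 (new)  [load 3/10]
  6 → cabin 2  [load 9/10]
  6 → cabin 3 (new)  [load 6/10]
  1 → cabin 2  [load 10/10]
  8 → cabin 4 (new)  [load 8/10]
  8 → cabin 5 (new)  [load 8/10]
5 cabins opened.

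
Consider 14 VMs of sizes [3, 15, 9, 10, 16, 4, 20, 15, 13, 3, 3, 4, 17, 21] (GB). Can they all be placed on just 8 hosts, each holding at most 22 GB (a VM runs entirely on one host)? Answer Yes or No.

A valid assignment using 8 hosts:
  host 1: 21 = 21
  host 2: 20 = 20
  host 3: 17 + 4 = 21
  host 4: 16 + 4 = 20
  host 5: 15 + 3 + 3 = 21
  host 6: 15 + 3 = 18
  host 7: 13 + 9 = 22
  host 8: 10 = 10
Every load is within 22 GB, so 8 hosts suffice.

Yes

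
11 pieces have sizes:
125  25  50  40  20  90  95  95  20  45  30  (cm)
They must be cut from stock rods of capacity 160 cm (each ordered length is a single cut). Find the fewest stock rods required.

4

Total = 125 + 95 + 95 + 90 + 50 + 45 + 40 + 30 + 25 + 20 + 20 = 635 cm.
Lower bound: ⌈635/160⌉ = 4 stock rods.
A packing using 4 stock rods:
  stock rod 1: 125 + 30 = 155
  stock rod 2: 95 + 45 + 20 = 160
  stock rod 3: 95 + 40 + 25 = 160
  stock rod 4: 90 + 50 + 20 = 160
This matches the lower bound, so 4 is optimal.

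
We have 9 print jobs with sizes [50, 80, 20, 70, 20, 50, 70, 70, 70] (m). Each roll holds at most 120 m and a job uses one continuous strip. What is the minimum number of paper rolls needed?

Total = 80 + 70 + 70 + 70 + 70 + 50 + 50 + 20 + 20 = 500 m.
Lower bound: ⌈500/120⌉ = 5 paper rolls.
A packing using 5 paper rolls:
  roll 1: 80 + 20 + 20 = 120
  roll 2: 70 + 50 = 120
  roll 3: 70 + 50 = 120
  roll 4: 70 = 70
  roll 5: 70 = 70
This matches the lower bound, so 5 is optimal.

5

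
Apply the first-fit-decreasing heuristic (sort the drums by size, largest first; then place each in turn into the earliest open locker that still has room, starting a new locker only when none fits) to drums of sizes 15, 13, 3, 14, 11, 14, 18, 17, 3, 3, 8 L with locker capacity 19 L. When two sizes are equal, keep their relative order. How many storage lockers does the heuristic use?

Sorted descending: 18, 17, 15, 14, 14, 13, 11, 8, 3, 3, 3.
  18 → locker 1 (new)  [load 18/19]
  17 → locker 2 (new)  [load 17/19]
  15 → locker 3 (new)  [load 15/19]
  14 → locker 4 (new)  [load 14/19]
  14 → locker 5 (new)  [load 14/19]
  13 → locker 6 (new)  [load 13/19]
  11 → locker 7 (new)  [load 11/19]
  8 → locker 7  [load 19/19]
  3 → locker 3  [load 18/19]
  3 → locker 4  [load 17/19]
  3 → locker 5  [load 17/19]
7 storage lockers opened.

7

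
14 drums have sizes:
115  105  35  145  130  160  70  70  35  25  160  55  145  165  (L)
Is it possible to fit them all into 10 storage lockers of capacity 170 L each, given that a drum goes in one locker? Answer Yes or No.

Yes

A valid assignment using 9 storage lockers:
  locker 1: 165 = 165
  locker 2: 160 = 160
  locker 3: 160 = 160
  locker 4: 145 + 25 = 170
  locker 5: 145 = 145
  locker 6: 130 + 35 = 165
  locker 7: 115 + 55 = 170
  locker 8: 105 + 35 = 140
  locker 9: 70 + 70 = 140
That uses only 9 ≤ 10, so 10 storage lockers are enough.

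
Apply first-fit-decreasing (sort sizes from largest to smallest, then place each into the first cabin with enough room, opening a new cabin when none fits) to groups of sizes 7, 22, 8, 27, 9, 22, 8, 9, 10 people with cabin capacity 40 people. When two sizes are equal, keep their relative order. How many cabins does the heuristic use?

4

Sorted descending: 27, 22, 22, 10, 9, 9, 8, 8, 7.
  27 → cabin 1 (new)  [load 27/40]
  22 → cabin 2 (new)  [load 22/40]
  22 → cabin 3 (new)  [load 22/40]
  10 → cabin 1  [load 37/40]
  9 → cabin 2  [load 31/40]
  9 → cabin 2  [load 40/40]
  8 → cabin 3  [load 30/40]
  8 → cabin 3  [load 38/40]
  7 → cabin 4 (new)  [load 7/40]
4 cabins opened.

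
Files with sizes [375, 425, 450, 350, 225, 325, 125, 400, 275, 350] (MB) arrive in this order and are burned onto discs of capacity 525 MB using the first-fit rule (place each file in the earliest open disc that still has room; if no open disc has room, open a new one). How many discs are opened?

8

  375 → disc 1 (new)  [load 375/525]
  425 → disc 2 (new)  [load 425/525]
  450 → disc 3 (new)  [load 450/525]
  350 → disc 4 (new)  [load 350/525]
  225 → disc 5 (new)  [load 225/525]
  325 → disc 6 (new)  [load 325/525]
  125 → disc 1  [load 500/525]
  400 → disc 7 (new)  [load 400/525]
  275 → disc 5  [load 500/525]
  350 → disc 8 (new)  [load 350/525]
8 discs opened.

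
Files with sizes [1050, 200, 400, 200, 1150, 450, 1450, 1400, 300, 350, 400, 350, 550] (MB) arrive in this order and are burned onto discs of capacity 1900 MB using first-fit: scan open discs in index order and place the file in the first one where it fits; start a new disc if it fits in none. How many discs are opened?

5

  1050 → disc 1 (new)  [load 1050/1900]
  200 → disc 1  [load 1250/1900]
  400 → disc 1  [load 1650/1900]
  200 → disc 1  [load 1850/1900]
  1150 → disc 2 (new)  [load 1150/1900]
  450 → disc 2  [load 1600/1900]
  1450 → disc 3 (new)  [load 1450/1900]
  1400 → disc 4 (new)  [load 1400/1900]
  300 → disc 2  [load 1900/1900]
  350 → disc 3  [load 1800/1900]
  400 → disc 4  [load 1800/1900]
  350 → disc 5 (new)  [load 350/1900]
  550 → disc 5  [load 900/1900]
5 discs opened.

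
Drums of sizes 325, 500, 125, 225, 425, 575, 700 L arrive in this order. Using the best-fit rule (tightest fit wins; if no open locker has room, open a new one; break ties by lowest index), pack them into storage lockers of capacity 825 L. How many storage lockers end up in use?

  325 → locker 1 (new)  [load 325/825]
  500 → locker 1  [load 825/825]
  125 → locker 2 (new)  [load 125/825]
  225 → locker 2  [load 350/825]
  425 → locker 2  [load 775/825]
  575 → locker 3 (new)  [load 575/825]
  700 → locker 4 (new)  [load 700/825]
4 storage lockers opened.

4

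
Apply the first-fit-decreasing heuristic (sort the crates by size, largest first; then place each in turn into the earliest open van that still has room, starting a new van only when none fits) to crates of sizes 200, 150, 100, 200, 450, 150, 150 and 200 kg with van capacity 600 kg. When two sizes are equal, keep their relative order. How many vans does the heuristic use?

Sorted descending: 450, 200, 200, 200, 150, 150, 150, 100.
  450 → van 1 (new)  [load 450/600]
  200 → van 2 (new)  [load 200/600]
  200 → van 2  [load 400/600]
  200 → van 2  [load 600/600]
  150 → van 1  [load 600/600]
  150 → van 3 (new)  [load 150/600]
  150 → van 3  [load 300/600]
  100 → van 3  [load 400/600]
3 vans opened.

3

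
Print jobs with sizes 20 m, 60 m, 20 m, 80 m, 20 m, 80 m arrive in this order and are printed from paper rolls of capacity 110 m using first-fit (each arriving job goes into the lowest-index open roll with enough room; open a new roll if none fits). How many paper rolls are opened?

3

  20 → roll 1 (new)  [load 20/110]
  60 → roll 1  [load 80/110]
  20 → roll 1  [load 100/110]
  80 → roll 2 (new)  [load 80/110]
  20 → roll 2  [load 100/110]
  80 → roll 3 (new)  [load 80/110]
3 paper rolls opened.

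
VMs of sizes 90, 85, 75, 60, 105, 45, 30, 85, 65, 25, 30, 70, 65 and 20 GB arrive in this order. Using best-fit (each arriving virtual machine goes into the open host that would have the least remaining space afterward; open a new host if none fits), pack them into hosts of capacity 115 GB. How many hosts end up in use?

9

  90 → host 1 (new)  [load 90/115]
  85 → host 2 (new)  [load 85/115]
  75 → host 3 (new)  [load 75/115]
  60 → host 4 (new)  [load 60/115]
  105 → host 5 (new)  [load 105/115]
  45 → host 4  [load 105/115]
  30 → host 2  [load 115/115]
  85 → host 6 (new)  [load 85/115]
  65 → host 7 (new)  [load 65/115]
  25 → host 1  [load 115/115]
  30 → host 6  [load 115/115]
  70 → host 8 (new)  [load 70/115]
  65 → host 9 (new)  [load 65/115]
  20 → host 3  [load 95/115]
9 hosts opened.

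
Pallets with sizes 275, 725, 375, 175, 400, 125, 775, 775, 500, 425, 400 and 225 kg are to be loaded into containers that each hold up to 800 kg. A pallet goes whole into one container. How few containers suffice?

7

Total = 775 + 775 + 725 + 500 + 425 + 400 + 400 + 375 + 275 + 225 + 175 + 125 = 5175 kg.
Lower bound: ⌈5175/800⌉ = 7 containers.
A packing using 7 containers:
  container 1: 775 = 775
  container 2: 775 = 775
  container 3: 725 = 725
  container 4: 500 + 275 = 775
  container 5: 425 + 375 = 800
  container 6: 400 + 400 = 800
  container 7: 225 + 175 + 125 = 525
This matches the lower bound, so 7 is optimal.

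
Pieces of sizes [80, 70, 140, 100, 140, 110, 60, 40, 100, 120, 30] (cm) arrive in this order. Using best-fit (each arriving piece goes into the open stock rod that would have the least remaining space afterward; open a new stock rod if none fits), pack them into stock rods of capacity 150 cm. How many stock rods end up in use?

8

  80 → stock rod 1 (new)  [load 80/150]
  70 → stock rod 1  [load 150/150]
  140 → stock rod 2 (new)  [load 140/150]
  100 → stock rod 3 (new)  [load 100/150]
  140 → stock rod 4 (new)  [load 140/150]
  110 → stock rod 5 (new)  [load 110/150]
  60 → stock rod 6 (new)  [load 60/150]
  40 → stock rod 5  [load 150/150]
  100 → stock rod 7 (new)  [load 100/150]
  120 → stock rod 8 (new)  [load 120/150]
  30 → stock rod 8  [load 150/150]
8 stock rods opened.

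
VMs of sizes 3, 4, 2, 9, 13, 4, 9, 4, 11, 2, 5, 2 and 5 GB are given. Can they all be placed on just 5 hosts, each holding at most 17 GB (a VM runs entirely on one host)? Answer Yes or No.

A valid assignment using 5 hosts:
  host 1: 13 + 4 = 17
  host 2: 11 + 5 = 16
  host 3: 9 + 5 + 3 = 17
  host 4: 9 + 4 + 4 = 17
  host 5: 2 + 2 + 2 = 6
Every load is within 17 GB, so 5 hosts suffice.

Yes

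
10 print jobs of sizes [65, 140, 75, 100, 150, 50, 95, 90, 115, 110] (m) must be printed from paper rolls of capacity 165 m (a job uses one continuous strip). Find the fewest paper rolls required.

Total = 150 + 140 + 115 + 110 + 100 + 95 + 90 + 75 + 65 + 50 = 990 m.
Lower bound: ⌈990/165⌉ = 6 paper rolls.
Also, 7 print jobs each exceed 165/2 m, and no two of those can share a roll, so at least 7 paper rolls are needed.
A packing using 7 paper rolls:
  roll 1: 150 = 150
  roll 2: 140 = 140
  roll 3: 115 + 50 = 165
  roll 4: 110 = 110
  roll 5: 100 + 65 = 165
  roll 6: 95 = 95
  roll 7: 90 + 75 = 165
This matches the lower bound, so 7 is optimal.

7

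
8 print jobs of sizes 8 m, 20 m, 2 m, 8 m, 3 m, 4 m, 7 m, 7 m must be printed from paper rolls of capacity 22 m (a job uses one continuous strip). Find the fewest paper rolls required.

Total = 20 + 8 + 8 + 7 + 7 + 4 + 3 + 2 = 59 m.
Lower bound: ⌈59/22⌉ = 3 paper rolls.
A packing using 3 paper rolls:
  roll 1: 20 + 2 = 22
  roll 2: 8 + 8 + 4 = 20
  roll 3: 7 + 7 + 3 = 17
This matches the lower bound, so 3 is optimal.

3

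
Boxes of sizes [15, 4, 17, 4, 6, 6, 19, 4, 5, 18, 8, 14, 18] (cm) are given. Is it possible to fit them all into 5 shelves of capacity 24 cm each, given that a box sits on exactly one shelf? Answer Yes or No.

Total = 138 cm; ⌈138/24⌉ = 6.
At least 6 shelves are required, but only 5 are allowed.

No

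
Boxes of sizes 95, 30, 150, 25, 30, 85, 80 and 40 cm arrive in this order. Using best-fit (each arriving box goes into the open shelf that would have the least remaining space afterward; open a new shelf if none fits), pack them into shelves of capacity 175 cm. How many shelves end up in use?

  95 → shelf 1 (new)  [load 95/175]
  30 → shelf 1  [load 125/175]
  150 → shelf 2 (new)  [load 150/175]
  25 → shelf 2  [load 175/175]
  30 → shelf 1  [load 155/175]
  85 → shelf 3 (new)  [load 85/175]
  80 → shelf 3  [load 165/175]
  40 → shelf 4 (new)  [load 40/175]
4 shelves opened.

4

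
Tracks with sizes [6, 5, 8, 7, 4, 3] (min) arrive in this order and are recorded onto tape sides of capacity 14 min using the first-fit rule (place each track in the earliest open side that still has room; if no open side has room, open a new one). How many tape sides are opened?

  6 → side 1 (new)  [load 6/14]
  5 → side 1  [load 11/14]
  8 → side 2 (new)  [load 8/14]
  7 → side 3 (new)  [load 7/14]
  4 → side 2  [load 12/14]
  3 → side 1  [load 14/14]
3 tape sides opened.

3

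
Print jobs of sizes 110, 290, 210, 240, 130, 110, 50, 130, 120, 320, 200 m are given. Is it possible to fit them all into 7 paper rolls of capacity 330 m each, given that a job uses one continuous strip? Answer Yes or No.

Yes

A valid assignment using 7 paper rolls:
  roll 1: 320 = 320
  roll 2: 290 = 290
  roll 3: 240 + 50 = 290
  roll 4: 210 + 120 = 330
  roll 5: 200 + 130 = 330
  roll 6: 130 + 110 = 240
  roll 7: 110 = 110
Every load is within 330 m, so 7 paper rolls suffice.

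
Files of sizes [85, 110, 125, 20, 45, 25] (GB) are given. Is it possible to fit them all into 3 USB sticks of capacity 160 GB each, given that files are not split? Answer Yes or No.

Yes

A valid assignment using 3 USB sticks:
  USB stick 1: 125 + 25 = 150
  USB stick 2: 110 + 45 = 155
  USB stick 3: 85 + 20 = 105
Every load is within 160 GB, so 3 USB sticks suffice.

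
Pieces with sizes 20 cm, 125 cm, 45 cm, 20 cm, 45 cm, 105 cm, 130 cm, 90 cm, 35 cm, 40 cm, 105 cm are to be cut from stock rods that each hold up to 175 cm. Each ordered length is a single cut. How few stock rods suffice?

5

Total = 130 + 125 + 105 + 105 + 90 + 45 + 45 + 40 + 35 + 20 + 20 = 760 cm.
Lower bound: ⌈760/175⌉ = 5 stock rods.
A packing using 5 stock rods:
  stock rod 1: 130 + 45 = 175
  stock rod 2: 125 + 45 = 170
  stock rod 3: 105 + 40 + 20 = 165
  stock rod 4: 105 + 35 + 20 = 160
  stock rod 5: 90 = 90
This matches the lower bound, so 5 is optimal.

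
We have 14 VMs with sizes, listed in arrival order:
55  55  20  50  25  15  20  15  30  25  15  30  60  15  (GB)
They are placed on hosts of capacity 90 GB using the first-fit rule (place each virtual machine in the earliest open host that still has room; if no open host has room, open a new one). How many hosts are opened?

5

  55 → host 1 (new)  [load 55/90]
  55 → host 2 (new)  [load 55/90]
  20 → host 1  [load 75/90]
  50 → host 3 (new)  [load 50/90]
  25 → host 2  [load 80/90]
  15 → host 1  [load 90/90]
  20 → host 3  [load 70/90]
  15 → host 3  [load 85/90]
  30 → host 4 (new)  [load 30/90]
  25 → host 4  [load 55/90]
  15 → host 4  [load 70/90]
  30 → host 5 (new)  [load 30/90]
  60 → host 5  [load 90/90]
  15 → host 4  [load 85/90]
5 hosts opened.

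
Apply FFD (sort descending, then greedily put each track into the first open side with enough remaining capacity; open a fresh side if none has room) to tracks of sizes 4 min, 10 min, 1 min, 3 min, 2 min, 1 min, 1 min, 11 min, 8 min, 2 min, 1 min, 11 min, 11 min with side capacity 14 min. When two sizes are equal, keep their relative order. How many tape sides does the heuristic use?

5

Sorted descending: 11, 11, 11, 10, 8, 4, 3, 2, 2, 1, 1, 1, 1.
  11 → side 1 (new)  [load 11/14]
  11 → side 2 (new)  [load 11/14]
  11 → side 3 (new)  [load 11/14]
  10 → side 4 (new)  [load 10/14]
  8 → side 5 (new)  [load 8/14]
  4 → side 4  [load 14/14]
  3 → side 1  [load 14/14]
  2 → side 2  [load 13/14]
  2 → side 3  [load 13/14]
  1 → side 2  [load 14/14]
  1 → side 3  [load 14/14]
  1 → side 5  [load 9/14]
  1 → side 5  [load 10/14]
5 tape sides opened.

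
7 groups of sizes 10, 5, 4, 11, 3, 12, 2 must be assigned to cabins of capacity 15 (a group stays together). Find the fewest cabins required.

Total = 12 + 11 + 10 + 5 + 4 + 3 + 2 = 47.
Lower bound: ⌈47/15⌉ = 4 cabins.
A packing using 4 cabins:
  cabin 1: 12 + 3 = 15
  cabin 2: 11 + 4 = 15
  cabin 3: 10 + 5 = 15
  cabin 4: 2 = 2
This matches the lower bound, so 4 is optimal.

4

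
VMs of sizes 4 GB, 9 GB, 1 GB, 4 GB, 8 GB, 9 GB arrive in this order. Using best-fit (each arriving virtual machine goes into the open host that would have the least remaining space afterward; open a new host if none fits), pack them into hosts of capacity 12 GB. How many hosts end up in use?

4

  4 → host 1 (new)  [load 4/12]
  9 → host 2 (new)  [load 9/12]
  1 → host 2  [load 10/12]
  4 → host 1  [load 8/12]
  8 → host 3 (new)  [load 8/12]
  9 → host 4 (new)  [load 9/12]
4 hosts opened.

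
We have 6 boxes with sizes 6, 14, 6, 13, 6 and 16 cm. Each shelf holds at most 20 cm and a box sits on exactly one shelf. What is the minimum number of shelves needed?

Total = 16 + 14 + 13 + 6 + 6 + 6 = 61 cm.
Lower bound: ⌈61/20⌉ = 4 shelves.
A packing using 4 shelves:
  shelf 1: 16 = 16
  shelf 2: 14 + 6 = 20
  shelf 3: 13 + 6 = 19
  shelf 4: 6 = 6
This matches the lower bound, so 4 is optimal.

4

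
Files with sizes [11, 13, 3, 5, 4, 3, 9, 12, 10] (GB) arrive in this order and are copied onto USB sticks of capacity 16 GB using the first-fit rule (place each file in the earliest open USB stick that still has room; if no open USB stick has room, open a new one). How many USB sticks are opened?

6

  11 → USB stick 1 (new)  [load 11/16]
  13 → USB stick 2 (new)  [load 13/16]
  3 → USB stick 1  [load 14/16]
  5 → USB stick 3 (new)  [load 5/16]
  4 → USB stick 3  [load 9/16]
  3 → USB stick 2  [load 16/16]
  9 → USB stick 4 (new)  [load 9/16]
  12 → USB stick 5 (new)  [load 12/16]
  10 → USB stick 6 (new)  [load 10/16]
6 USB sticks opened.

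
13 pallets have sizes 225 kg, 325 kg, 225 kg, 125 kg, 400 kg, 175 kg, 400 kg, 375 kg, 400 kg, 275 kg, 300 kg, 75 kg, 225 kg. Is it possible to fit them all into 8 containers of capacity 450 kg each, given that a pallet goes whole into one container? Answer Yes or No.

No

Total = 3525 kg; ⌈3525/450⌉ = 8.
The bound of 8 does not rule out 8, but exhaustive search shows no assignment into 8 containers of capacity 450 kg exists — the minimum is 9.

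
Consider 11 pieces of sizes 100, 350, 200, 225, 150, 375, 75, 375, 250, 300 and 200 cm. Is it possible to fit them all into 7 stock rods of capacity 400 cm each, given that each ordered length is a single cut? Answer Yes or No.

Yes

A valid assignment using 7 stock rods:
  stock rod 1: 375 = 375
  stock rod 2: 375 = 375
  stock rod 3: 350 = 350
  stock rod 4: 300 + 100 = 400
  stock rod 5: 250 + 150 = 400
  stock rod 6: 225 + 75 = 300
  stock rod 7: 200 + 200 = 400
Every load is within 400 cm, so 7 stock rods suffice.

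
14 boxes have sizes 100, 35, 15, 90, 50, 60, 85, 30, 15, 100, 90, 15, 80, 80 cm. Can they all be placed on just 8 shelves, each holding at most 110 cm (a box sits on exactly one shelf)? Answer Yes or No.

Total = 845 cm; ⌈845/110⌉ = 8.
The bound of 8 does not rule out 8, but exhaustive search shows no assignment into 8 shelves of capacity 110 cm exists — the minimum is 9.

No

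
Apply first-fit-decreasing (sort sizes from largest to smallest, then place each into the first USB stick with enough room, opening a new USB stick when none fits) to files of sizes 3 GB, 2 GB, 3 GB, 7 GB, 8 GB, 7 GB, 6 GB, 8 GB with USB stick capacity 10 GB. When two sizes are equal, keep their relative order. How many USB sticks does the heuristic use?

Sorted descending: 8, 8, 7, 7, 6, 3, 3, 2.
  8 → USB stick 1 (new)  [load 8/10]
  8 → USB stick 2 (new)  [load 8/10]
  7 → USB stick 3 (new)  [load 7/10]
  7 → USB stick 4 (new)  [load 7/10]
  6 → USB stick 5 (new)  [load 6/10]
  3 → USB stick 3  [load 10/10]
  3 → USB stick 4  [load 10/10]
  2 → USB stick 1  [load 10/10]
5 USB sticks opened.

5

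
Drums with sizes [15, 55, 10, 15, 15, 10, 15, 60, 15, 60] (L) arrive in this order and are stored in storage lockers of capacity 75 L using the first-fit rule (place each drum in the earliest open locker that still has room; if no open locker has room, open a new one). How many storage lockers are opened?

4

  15 → locker 1 (new)  [load 15/75]
  55 → locker 1  [load 70/75]
  10 → locker 2 (new)  [load 10/75]
  15 → locker 2  [load 25/75]
  15 → locker 2  [load 40/75]
  10 → locker 2  [load 50/75]
  15 → locker 2  [load 65/75]
  60 → locker 3 (new)  [load 60/75]
  15 → locker 3  [load 75/75]
  60 → locker 4 (new)  [load 60/75]
4 storage lockers opened.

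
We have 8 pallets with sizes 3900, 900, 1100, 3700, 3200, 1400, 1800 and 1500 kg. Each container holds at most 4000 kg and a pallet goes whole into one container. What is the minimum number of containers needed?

5

Total = 3900 + 3700 + 3200 + 1800 + 1500 + 1400 + 1100 + 900 = 17500 kg.
Lower bound: ⌈17500/4000⌉ = 5 containers.
A packing using 5 containers:
  container 1: 3900 = 3900
  container 2: 3700 = 3700
  container 3: 3200 = 3200
  container 4: 1800 + 1500 = 3300
  container 5: 1400 + 1100 + 900 = 3400
This matches the lower bound, so 5 is optimal.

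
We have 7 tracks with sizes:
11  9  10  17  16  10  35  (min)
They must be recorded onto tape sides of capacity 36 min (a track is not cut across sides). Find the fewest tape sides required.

Total = 35 + 17 + 16 + 11 + 10 + 10 + 9 = 108 min.
Lower bound: ⌈108/36⌉ = 3 tape sides.
A packing using 4 tape sides:
  side 1: 35 = 35
  side 2: 17 + 16 = 33
  side 3: 11 + 10 + 10 = 31
  side 4: 9 = 9
No arrangement into 3 tape sides stays within capacity, so 4 is optimal.

4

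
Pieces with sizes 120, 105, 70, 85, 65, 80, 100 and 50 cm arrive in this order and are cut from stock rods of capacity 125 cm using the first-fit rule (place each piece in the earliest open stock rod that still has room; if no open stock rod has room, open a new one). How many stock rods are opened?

7

  120 → stock rod 1 (new)  [load 120/125]
  105 → stock rod 2 (new)  [load 105/125]
  70 → stock rod 3 (new)  [load 70/125]
  85 → stock rod 4 (new)  [load 85/125]
  65 → stock rod 5 (new)  [load 65/125]
  80 → stock rod 6 (new)  [load 80/125]
  100 → stock rod 7 (new)  [load 100/125]
  50 → stock rod 3  [load 120/125]
7 stock rods opened.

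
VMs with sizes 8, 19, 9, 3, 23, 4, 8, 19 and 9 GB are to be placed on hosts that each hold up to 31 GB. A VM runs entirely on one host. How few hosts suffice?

4

Total = 23 + 19 + 19 + 9 + 9 + 8 + 8 + 4 + 3 = 102 GB.
Lower bound: ⌈102/31⌉ = 4 hosts.
A packing using 4 hosts:
  host 1: 23 + 8 = 31
  host 2: 19 + 9 + 3 = 31
  host 3: 19 + 9 = 28
  host 4: 8 + 4 = 12
This matches the lower bound, so 4 is optimal.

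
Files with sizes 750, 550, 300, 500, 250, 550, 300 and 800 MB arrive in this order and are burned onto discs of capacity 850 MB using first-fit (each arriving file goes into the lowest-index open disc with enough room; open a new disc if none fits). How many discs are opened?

  750 → disc 1 (new)  [load 750/850]
  550 → disc 2 (new)  [load 550/850]
  300 → disc 2  [load 850/850]
  500 → disc 3 (new)  [load 500/850]
  250 → disc 3  [load 750/850]
  550 → disc 4 (new)  [load 550/850]
  300 → disc 4  [load 850/850]
  800 → disc 5 (new)  [load 800/850]
5 discs opened.

5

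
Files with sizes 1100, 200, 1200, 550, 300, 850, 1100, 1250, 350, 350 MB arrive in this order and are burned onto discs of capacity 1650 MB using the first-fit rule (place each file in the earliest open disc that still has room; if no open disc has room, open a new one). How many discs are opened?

5

  1100 → disc 1 (new)  [load 1100/1650]
  200 → disc 1  [load 1300/1650]
  1200 → disc 2 (new)  [load 1200/1650]
  550 → disc 3 (new)  [load 550/1650]
  300 → disc 1  [load 1600/1650]
  850 → disc 3  [load 1400/1650]
  1100 → disc 4 (new)  [load 1100/1650]
  1250 → disc 5 (new)  [load 1250/1650]
  350 → disc 2  [load 1550/1650]
  350 → disc 4  [load 1450/1650]
5 discs opened.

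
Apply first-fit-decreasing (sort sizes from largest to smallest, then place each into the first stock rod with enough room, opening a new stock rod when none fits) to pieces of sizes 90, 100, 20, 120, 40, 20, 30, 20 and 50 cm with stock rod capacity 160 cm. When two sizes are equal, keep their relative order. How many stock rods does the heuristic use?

Sorted descending: 120, 100, 90, 50, 40, 30, 20, 20, 20.
  120 → stock rod 1 (new)  [load 120/160]
  100 → stock rod 2 (new)  [load 100/160]
  90 → stock rod 3 (new)  [load 90/160]
  50 → stock rod 2  [load 150/160]
  40 → stock rod 1  [load 160/160]
  30 → stock rod 3  [load 120/160]
  20 → stock rod 3  [load 140/160]
  20 → stock rod 3  [load 160/160]
  20 → stock rod 4 (new)  [load 20/160]
4 stock rods opened.

4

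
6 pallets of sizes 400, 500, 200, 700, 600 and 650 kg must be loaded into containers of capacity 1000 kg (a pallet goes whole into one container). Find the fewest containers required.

4

Total = 700 + 650 + 600 + 500 + 400 + 200 = 3050 kg.
Lower bound: ⌈3050/1000⌉ = 4 containers.
A packing using 4 containers:
  container 1: 700 + 200 = 900
  container 2: 650 = 650
  container 3: 600 + 400 = 1000
  container 4: 500 = 500
This matches the lower bound, so 4 is optimal.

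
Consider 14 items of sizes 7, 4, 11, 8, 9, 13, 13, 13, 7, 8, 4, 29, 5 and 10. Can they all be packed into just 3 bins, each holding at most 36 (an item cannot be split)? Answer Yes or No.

No

Total = 141; ⌈141/36⌉ = 4.
At least 4 bins are required, but only 3 are allowed.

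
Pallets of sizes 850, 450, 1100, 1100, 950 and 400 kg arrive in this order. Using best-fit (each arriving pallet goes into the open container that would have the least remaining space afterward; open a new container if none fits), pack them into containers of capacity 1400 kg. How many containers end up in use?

  850 → container 1 (new)  [load 850/1400]
  450 → container 1  [load 1300/1400]
  1100 → container 2 (new)  [load 1100/1400]
  1100 → container 3 (new)  [load 1100/1400]
  950 → container 4 (new)  [load 950/1400]
  400 → container 4  [load 1350/1400]
4 containers opened.

4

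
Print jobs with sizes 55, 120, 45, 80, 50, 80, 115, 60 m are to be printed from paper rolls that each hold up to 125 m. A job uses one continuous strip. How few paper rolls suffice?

6

Total = 120 + 115 + 80 + 80 + 60 + 55 + 50 + 45 = 605 m.
Lower bound: ⌈605/125⌉ = 5 paper rolls.
A packing using 6 paper rolls:
  roll 1: 120 = 120
  roll 2: 115 = 115
  roll 3: 80 + 45 = 125
  roll 4: 80 = 80
  roll 5: 60 + 55 = 115
  roll 6: 50 = 50
No arrangement into 5 paper rolls stays within capacity, so 6 is optimal.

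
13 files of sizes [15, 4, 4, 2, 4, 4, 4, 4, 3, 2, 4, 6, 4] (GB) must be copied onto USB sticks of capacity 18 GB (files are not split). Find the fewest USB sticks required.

Total = 15 + 6 + 4 + 4 + 4 + 4 + 4 + 4 + 4 + 4 + 3 + 2 + 2 = 60 GB.
Lower bound: ⌈60/18⌉ = 4 USB sticks.
A packing using 4 USB sticks:
  USB stick 1: 15 + 3 = 18
  USB stick 2: 6 + 4 + 4 + 4 = 18
  USB stick 3: 4 + 4 + 4 + 4 + 2 = 18
  USB stick 4: 4 + 2 = 6
This matches the lower bound, so 4 is optimal.

4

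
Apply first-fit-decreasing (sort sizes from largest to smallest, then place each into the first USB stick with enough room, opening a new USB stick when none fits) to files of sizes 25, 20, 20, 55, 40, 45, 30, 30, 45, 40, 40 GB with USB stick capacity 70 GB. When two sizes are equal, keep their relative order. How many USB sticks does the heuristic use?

Sorted descending: 55, 45, 45, 40, 40, 40, 30, 30, 25, 20, 20.
  55 → USB stick 1 (new)  [load 55/70]
  45 → USB stick 2 (new)  [load 45/70]
  45 → USB stick 3 (new)  [load 45/70]
  40 → USB stick 4 (new)  [load 40/70]
  40 → USB stick 5 (new)  [load 40/70]
  40 → USB stick 6 (new)  [load 40/70]
  30 → USB stick 4  [load 70/70]
  30 → USB stick 5  [load 70/70]
  25 → USB stick 2  [load 70/70]
  20 → USB stick 3  [load 65/70]
  20 → USB stick 6  [load 60/70]
6 USB sticks opened.

6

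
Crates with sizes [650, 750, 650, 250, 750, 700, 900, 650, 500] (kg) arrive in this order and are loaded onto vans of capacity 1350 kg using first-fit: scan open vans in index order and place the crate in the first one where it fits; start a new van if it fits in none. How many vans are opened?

5

  650 → van 1 (new)  [load 650/1350]
  750 → van 2 (new)  [load 750/1350]
  650 → van 1  [load 1300/1350]
  250 → van 2  [load 1000/1350]
  750 → van 3 (new)  [load 750/1350]
  700 → van 4 (new)  [load 700/1350]
  900 → van 5 (new)  [load 900/1350]
  650 → van 4  [load 1350/1350]
  500 → van 3  [load 1250/1350]
5 vans opened.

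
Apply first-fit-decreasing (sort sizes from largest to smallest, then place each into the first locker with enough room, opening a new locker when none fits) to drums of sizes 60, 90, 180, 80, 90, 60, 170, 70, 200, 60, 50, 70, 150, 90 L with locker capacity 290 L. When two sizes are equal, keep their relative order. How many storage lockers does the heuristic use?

Sorted descending: 200, 180, 170, 150, 90, 90, 90, 80, 70, 70, 60, 60, 60, 50.
  200 → locker 1 (new)  [load 200/290]
  180 → locker 2 (new)  [load 180/290]
  170 → locker 3 (new)  [load 170/290]
  150 → locker 4 (new)  [load 150/290]
  90 → locker 1  [load 290/290]
  90 → locker 2  [load 270/290]
  90 → locker 3  [load 260/290]
  80 → locker 4  [load 230/290]
  70 → locker 5 (new)  [load 70/290]
  70 → locker 5  [load 140/290]
  60 → locker 4  [load 290/290]
  60 → locker 5  [load 200/290]
  60 → locker 5  [load 260/290]
  50 → locker 6 (new)  [load 50/290]
6 storage lockers opened.

6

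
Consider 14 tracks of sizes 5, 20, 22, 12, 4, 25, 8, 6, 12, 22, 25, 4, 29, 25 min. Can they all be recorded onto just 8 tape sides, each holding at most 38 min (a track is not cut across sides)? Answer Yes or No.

A valid assignment using 7 tape sides:
  side 1: 29 + 8 = 37
  side 2: 25 + 12 = 37
  side 3: 25 + 12 = 37
  side 4: 25 + 6 + 5 = 36
  side 5: 22 + 4 + 4 = 30
  side 6: 22 = 22
  side 7: 20 = 20
That uses only 7 ≤ 8, so 8 tape sides are enough.

Yes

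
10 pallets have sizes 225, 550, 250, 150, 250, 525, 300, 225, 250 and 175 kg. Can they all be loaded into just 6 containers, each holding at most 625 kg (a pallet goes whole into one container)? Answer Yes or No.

Yes

A valid assignment using 6 containers:
  container 1: 550 = 550
  container 2: 525 = 525
  container 3: 300 + 250 = 550
  container 4: 250 + 250 = 500
  container 5: 225 + 225 + 175 = 625
  container 6: 150 = 150
Every load is within 625 kg, so 6 containers suffice.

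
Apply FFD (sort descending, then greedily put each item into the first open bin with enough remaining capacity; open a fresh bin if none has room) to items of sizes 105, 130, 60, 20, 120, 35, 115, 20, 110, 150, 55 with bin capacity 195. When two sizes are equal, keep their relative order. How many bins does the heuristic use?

Sorted descending: 150, 130, 120, 115, 110, 105, 60, 55, 35, 20, 20.
  150 → bin 1 (new)  [load 150/195]
  130 → bin 2 (new)  [load 130/195]
  120 → bin 3 (new)  [load 120/195]
  115 → bin 4 (new)  [load 115/195]
  110 → bin 5 (new)  [load 110/195]
  105 → bin 6 (new)  [load 105/195]
  60 → bin 2  [load 190/195]
  55 → bin 3  [load 175/195]
  35 → bin 1  [load 185/195]
  20 → bin 3  [load 195/195]
  20 → bin 4  [load 135/195]
6 bins opened.

6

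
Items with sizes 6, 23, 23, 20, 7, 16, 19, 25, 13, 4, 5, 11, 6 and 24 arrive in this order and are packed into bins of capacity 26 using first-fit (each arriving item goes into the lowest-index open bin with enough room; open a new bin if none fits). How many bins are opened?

9

  6 → bin 1 (new)  [load 6/26]
  23 → bin 2 (new)  [load 23/26]
  23 → bin 3 (new)  [load 23/26]
  20 → bin 1  [load 26/26]
  7 → bin 4 (new)  [load 7/26]
  16 → bin 4  [load 23/26]
  19 → bin 5 (new)  [load 19/26]
  25 → bin 6 (new)  [load 25/26]
  13 → bin 7 (new)  [load 13/26]
  4 → bin 5  [load 23/26]
  5 → bin 7  [load 18/26]
  11 → bin 8 (new)  [load 11/26]
  6 → bin 7  [load 24/26]
  24 → bin 9 (new)  [load 24/26]
9 bins opened.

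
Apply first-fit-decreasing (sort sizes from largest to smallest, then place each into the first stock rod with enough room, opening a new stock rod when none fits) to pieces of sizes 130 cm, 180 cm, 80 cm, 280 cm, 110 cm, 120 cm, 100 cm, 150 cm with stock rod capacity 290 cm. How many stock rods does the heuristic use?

Sorted descending: 280, 180, 150, 130, 120, 110, 100, 80.
  280 → stock rod 1 (new)  [load 280/290]
  180 → stock rod 2 (new)  [load 180/290]
  150 → stock rod 3 (new)  [load 150/290]
  130 → stock rod 3  [load 280/290]
  120 → stock rod 4 (new)  [load 120/290]
  110 → stock rod 2  [load 290/290]
  100 → stock rod 4  [load 220/290]
  80 → stock rod 5 (new)  [load 80/290]
5 stock rods opened.

5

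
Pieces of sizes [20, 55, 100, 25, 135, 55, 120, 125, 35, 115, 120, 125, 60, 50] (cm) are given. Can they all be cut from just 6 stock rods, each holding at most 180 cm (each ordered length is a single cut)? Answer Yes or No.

No

Total = 1140 cm; ⌈1140/180⌉ = 7.
At least 7 stock rods are required, but only 6 are allowed.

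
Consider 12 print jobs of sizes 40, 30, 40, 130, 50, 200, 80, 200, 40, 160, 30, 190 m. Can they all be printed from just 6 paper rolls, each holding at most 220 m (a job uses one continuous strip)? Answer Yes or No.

Yes

A valid assignment using 6 paper rolls:
  roll 1: 200 = 200
  roll 2: 200 = 200
  roll 3: 190 + 30 = 220
  roll 4: 160 + 50 = 210
  roll 5: 130 + 80 = 210
  roll 6: 40 + 40 + 40 + 30 = 150
Every load is within 220 m, so 6 paper rolls suffice.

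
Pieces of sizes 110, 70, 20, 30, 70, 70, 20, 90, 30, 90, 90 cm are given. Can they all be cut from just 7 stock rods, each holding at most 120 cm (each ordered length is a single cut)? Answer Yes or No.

A valid assignment using 7 stock rods:
  stock rod 1: 110 = 110
  stock rod 2: 90 + 30 = 120
  stock rod 3: 90 + 30 = 120
  stock rod 4: 90 + 20 = 110
  stock rod 5: 70 + 20 = 90
  stock rod 6: 70 = 70
  stock rod 7: 70 = 70
Every load is within 120 cm, so 7 stock rods suffice.

Yes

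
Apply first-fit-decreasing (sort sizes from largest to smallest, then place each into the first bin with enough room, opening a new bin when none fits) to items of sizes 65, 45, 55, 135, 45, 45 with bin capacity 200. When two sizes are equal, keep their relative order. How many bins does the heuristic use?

2

Sorted descending: 135, 65, 55, 45, 45, 45.
  135 → bin 1 (new)  [load 135/200]
  65 → bin 1  [load 200/200]
  55 → bin 2 (new)  [load 55/200]
  45 → bin 2  [load 100/200]
  45 → bin 2  [load 145/200]
  45 → bin 2  [load 190/200]
2 bins opened.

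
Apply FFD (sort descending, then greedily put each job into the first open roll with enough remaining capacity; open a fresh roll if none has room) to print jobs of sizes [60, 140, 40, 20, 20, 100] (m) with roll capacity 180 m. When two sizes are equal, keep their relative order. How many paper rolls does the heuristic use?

Sorted descending: 140, 100, 60, 40, 20, 20.
  140 → roll 1 (new)  [load 140/180]
  100 → roll 2 (new)  [load 100/180]
  60 → roll 2  [load 160/180]
  40 → roll 1  [load 180/180]
  20 → roll 2  [load 180/180]
  20 → roll 3 (new)  [load 20/180]
3 paper rolls opened.

3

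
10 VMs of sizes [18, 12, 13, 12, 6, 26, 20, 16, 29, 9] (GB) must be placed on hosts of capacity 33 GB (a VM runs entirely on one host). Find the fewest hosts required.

Total = 29 + 26 + 20 + 18 + 16 + 13 + 12 + 12 + 9 + 6 = 161 GB.
Lower bound: ⌈161/33⌉ = 5 hosts.
A packing using 6 hosts:
  host 1: 29 = 29
  host 2: 26 + 6 = 32
  host 3: 20 + 13 = 33
  host 4: 18 + 12 = 30
  host 5: 16 + 12 = 28
  host 6: 9 = 9
No arrangement into 5 hosts stays within capacity, so 6 is optimal.

6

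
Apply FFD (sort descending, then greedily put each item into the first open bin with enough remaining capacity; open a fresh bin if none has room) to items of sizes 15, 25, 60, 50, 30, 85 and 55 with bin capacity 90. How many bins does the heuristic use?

4

Sorted descending: 85, 60, 55, 50, 30, 25, 15.
  85 → bin 1 (new)  [load 85/90]
  60 → bin 2 (new)  [load 60/90]
  55 → bin 3 (new)  [load 55/90]
  50 → bin 4 (new)  [load 50/90]
  30 → bin 2  [load 90/90]
  25 → bin 3  [load 80/90]
  15 → bin 4  [load 65/90]
4 bins opened.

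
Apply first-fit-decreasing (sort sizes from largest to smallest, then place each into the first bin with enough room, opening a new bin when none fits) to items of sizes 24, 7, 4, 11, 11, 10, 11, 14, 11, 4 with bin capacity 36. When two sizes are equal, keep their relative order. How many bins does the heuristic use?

Sorted descending: 24, 14, 11, 11, 11, 11, 10, 7, 4, 4.
  24 → bin 1 (new)  [load 24/36]
  14 → bin 2 (new)  [load 14/36]
  11 → bin 1  [load 35/36]
  11 → bin 2  [load 25/36]
  11 → bin 2  [load 36/36]
  11 → bin 3 (new)  [load 11/36]
  10 → bin 3  [load 21/36]
  7 → bin 3  [load 28/36]
  4 → bin 3  [load 32/36]
  4 → bin 3  [load 36/36]
3 bins opened.

3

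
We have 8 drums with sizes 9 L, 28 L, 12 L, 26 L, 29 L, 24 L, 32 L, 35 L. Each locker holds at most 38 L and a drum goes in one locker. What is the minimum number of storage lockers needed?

Total = 35 + 32 + 29 + 28 + 26 + 24 + 12 + 9 = 195 L.
Lower bound: ⌈195/38⌉ = 6 storage lockers.
A packing using 6 storage lockers:
  locker 1: 35 = 35
  locker 2: 32 = 32
  locker 3: 29 + 9 = 38
  locker 4: 28 = 28
  locker 5: 26 + 12 = 38
  locker 6: 24 = 24
This matches the lower bound, so 6 is optimal.

6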